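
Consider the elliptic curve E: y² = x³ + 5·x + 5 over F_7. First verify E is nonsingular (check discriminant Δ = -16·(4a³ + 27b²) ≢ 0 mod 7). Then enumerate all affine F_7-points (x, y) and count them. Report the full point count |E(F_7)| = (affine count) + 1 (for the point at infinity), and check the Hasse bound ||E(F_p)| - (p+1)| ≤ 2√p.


Affine points = {(1, 2), (1, 5), (2, 3), (2, 4), (5, 1), (5, 6)}; affine count = 6; |E(F_7)| = 7.

Discriminant check: Δ ∝ 4a³ + 27b² = 4·5³ + 27·5² = 4·125 + 27·25 ≡ 6 (mod 7). Nonzero ⇒ E is nonsingular.
For each x ∈ F_7, compute rhs = x³ + 5·x + 5 mod 7, then count y ∈ F_7 with y² ≡ rhs.
  x = 0: rhs = 5, matching y values: none (0 points).
  x = 1: rhs = 4, matching y values: 2, 5 (2 points).
  x = 2: rhs = 2, matching y values: 3, 4 (2 points).
  x = 3: rhs = 5, matching y values: none (0 points).
  x = 4: rhs = 5, matching y values: none (0 points).
  x = 5: rhs = 1, matching y values: 1, 6 (2 points).
  x = 6: rhs = 6, matching y values: none (0 points).
Total affine count: 6.
Full point count |E(F_7)| = 6 + 1 = 7.
Hasse bound: |7 − (7+1)| = |-1| = 1 ≤ 2√7 ≈ 5.2915 ✓.


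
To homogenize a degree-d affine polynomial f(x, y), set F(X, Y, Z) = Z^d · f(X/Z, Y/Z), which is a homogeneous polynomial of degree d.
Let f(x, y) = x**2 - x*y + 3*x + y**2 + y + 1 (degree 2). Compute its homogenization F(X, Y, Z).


F(X, Y, Z) = X**2 - X*Y + 3*X*Z + Y**2 + Y*Z + Z**2

deg(f) = 2.
Substitute x = X/Z, y = Y/Z into f, then multiply by Z^2.
  monomial 1·x^2·y^0 ↦ 1·X^2·Y^0·Z^0.
  monomial -1·x^1·y^1 ↦ -1·X^1·Y^1·Z^0.
  monomial 3·x^1·y^0 ↦ 3·X^1·Y^0·Z^1.
  monomial 1·x^0·y^2 ↦ 1·X^0·Y^2·Z^0.
  monomial 1·x^0·y^1 ↦ 1·X^0·Y^1·Z^1.
  monomial 1·x^0·y^0 ↦ 1·X^0·Y^0·Z^2.
Collecting: F(X, Y, Z) = X**2 - X*Y + 3*X*Z + Y**2 + Y*Z + Z**2.


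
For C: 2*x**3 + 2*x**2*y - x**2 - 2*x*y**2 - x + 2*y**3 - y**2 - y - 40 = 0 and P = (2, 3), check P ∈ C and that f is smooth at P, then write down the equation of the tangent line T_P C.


Tangent line at P: 25*x + 31*y - 143 = 0.

Step 1: f(2, 3) = 0, so P lies on C.
Step 2: partial derivatives
  f_x(x, y) = 6*x**2 + 4*x*y - 2*x - 2*y**2 - 1, f_y(x, y) = 2*x**2 - 4*x*y + 6*y**2 - 2*y - 1.
  f_x(P) = 25, f_y(P) = 31 (gradient nonzero, so P is smooth).
Step 3: tangent line at P: 25·(x − 2) + 31·(y − 3) = 0.
Expanding: 25*x + 31*y - 143 = 0.


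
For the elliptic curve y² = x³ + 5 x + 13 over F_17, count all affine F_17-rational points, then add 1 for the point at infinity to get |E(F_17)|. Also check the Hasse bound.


Affine points = {(0, 8), (0, 9), (1, 6), (1, 11), (3, 2), (3, 15), (6, 2), (6, 15), (7, 0), (8, 2), (8, 15), (10, 3), (10, 14), (12, 4), (12, 13)}; affine count = 15; |E(F_17)| = 16.

Discriminant check: Δ ∝ 4a³ + 27b² = 4·5³ + 27·13² = 4·125 + 27·169 ≡ 14 (mod 17). Nonzero ⇒ E is nonsingular.
For each x ∈ F_17, compute rhs = x³ + 5·x + 13 mod 17, then count y ∈ F_17 with y² ≡ rhs.
  x = 0: rhs = 13, matching y values: 8, 9 (2 points).
  x = 1: rhs = 2, matching y values: 6, 11 (2 points).
  x = 2: rhs = 14, matching y values: none (0 points).
  x = 3: rhs = 4, matching y values: 2, 15 (2 points).
  x = 4: rhs = 12, matching y values: none (0 points).
  x = 5: rhs = 10, matching y values: none (0 points).
  x = 6: rhs = 4, matching y values: 2, 15 (2 points).
  x = 7: rhs = 0, matching y values: 0 (1 points).
  x = 8: rhs = 4, matching y values: 2, 15 (2 points).
  x = 9: rhs = 5, matching y values: none (0 points).
  x = 10: rhs = 9, matching y values: 3, 14 (2 points).
  x = 11: rhs = 5, matching y values: none (0 points).
  x = 12: rhs = 16, matching y values: 4, 13 (2 points).
  x = 13: rhs = 14, matching y values: none (0 points).
  x = 14: rhs = 5, matching y values: none (0 points).
  x = 15: rhs = 12, matching y values: none (0 points).
  x = 16: rhs = 7, matching y values: none (0 points).
Total affine count: 15.
Full point count |E(F_17)| = 15 + 1 = 16.
Hasse bound: |16 − (17+1)| = |-2| = 2 ≤ 2√17 ≈ 8.2462 ✓.


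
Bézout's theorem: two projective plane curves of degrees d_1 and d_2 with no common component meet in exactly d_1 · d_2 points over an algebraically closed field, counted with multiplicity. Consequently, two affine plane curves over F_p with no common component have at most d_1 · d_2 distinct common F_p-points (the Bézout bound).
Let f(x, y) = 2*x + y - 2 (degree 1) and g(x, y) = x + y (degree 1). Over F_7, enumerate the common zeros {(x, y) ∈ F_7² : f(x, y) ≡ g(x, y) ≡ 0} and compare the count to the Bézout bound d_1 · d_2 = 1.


Common zeros: {(2, 5)}; count = 1; Bézout bound = 1.

deg(f) = 1, deg(g) = 1, so Bézout bound = 1.
Scan x ∈ F_7. For each x, list the y ∈ F_7 with f(x, y) ≡ 0 and those with g(x, y) ≡ 0 (mod 7); the common zeros in that column are the intersection.
  x = 0: f ≡ 0 at y ∈ {2}; g ≡ 0 at y ∈ {0}; common: ∅.
  x = 1: f ≡ 0 at y ∈ {0}; g ≡ 0 at y ∈ {6}; common: ∅.
  x = 2: f ≡ 0 at y ∈ {5}; g ≡ 0 at y ∈ {5}; common: {5}.
  x = 3: f ≡ 0 at y ∈ {3}; g ≡ 0 at y ∈ {4}; common: ∅.
  x = 4: f ≡ 0 at y ∈ {1}; g ≡ 0 at y ∈ {3}; common: ∅.
  x = 5: f ≡ 0 at y ∈ {6}; g ≡ 0 at y ∈ {2}; common: ∅.
  x = 6: f ≡ 0 at y ∈ {4}; g ≡ 0 at y ∈ {1}; common: ∅.
Collecting: common zeros = {(2, 5)}, so the count is 1.
Comparison with the Bézout bound: 1 ≤ 1 = deg(f)·deg(g), as expected for curves with no common component (the bound is attained).


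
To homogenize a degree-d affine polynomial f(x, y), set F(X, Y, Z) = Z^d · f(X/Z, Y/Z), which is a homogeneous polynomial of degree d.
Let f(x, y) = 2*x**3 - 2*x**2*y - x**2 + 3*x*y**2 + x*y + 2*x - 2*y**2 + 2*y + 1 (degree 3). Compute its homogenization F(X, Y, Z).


F(X, Y, Z) = 2*X**3 - 2*X**2*Y - X**2*Z + 3*X*Y**2 + X*Y*Z + 2*X*Z**2 - 2*Y**2*Z + 2*Y*Z**2 + Z**3

deg(f) = 3.
Substitute x = X/Z, y = Y/Z into f, then multiply by Z^3.
  monomial 2·x^3·y^0 ↦ 2·X^3·Y^0·Z^0.
  monomial -2·x^2·y^1 ↦ -2·X^2·Y^1·Z^0.
  monomial -1·x^2·y^0 ↦ -1·X^2·Y^0·Z^1.
  monomial 3·x^1·y^2 ↦ 3·X^1·Y^2·Z^0.
  monomial 1·x^1·y^1 ↦ 1·X^1·Y^1·Z^1.
  monomial 2·x^1·y^0 ↦ 2·X^1·Y^0·Z^2.
  monomial -2·x^0·y^2 ↦ -2·X^0·Y^2·Z^1.
  monomial 2·x^0·y^1 ↦ 2·X^0·Y^1·Z^2.
  monomial 1·x^0·y^0 ↦ 1·X^0·Y^0·Z^3.
Collecting: F(X, Y, Z) = 2*X**3 - 2*X**2*Y - X**2*Z + 3*X*Y**2 + X*Y*Z + 2*X*Z**2 - 2*Y**2*Z + 2*Y*Z**2 + Z**3.


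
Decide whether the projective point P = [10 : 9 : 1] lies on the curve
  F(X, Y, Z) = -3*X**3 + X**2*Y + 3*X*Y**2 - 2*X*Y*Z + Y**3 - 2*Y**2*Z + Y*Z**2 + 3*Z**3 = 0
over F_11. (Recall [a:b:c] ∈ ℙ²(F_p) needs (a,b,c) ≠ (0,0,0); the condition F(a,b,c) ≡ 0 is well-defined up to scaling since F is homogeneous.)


F(10,9,1) ≡ 3 (mod 11); P is NOT on the curve.

Evaluate F(10, 9, 1) term-by-term (mod 11).
  -3*X**3 ↦ -3·1000·1·1 = -3000
  X**2*Y ↦ 1·100·9·1 = 900
  3*X*Y**2 ↦ 3·10·81·1 = 2430
  -2*X*Y*Z ↦ -2·10·9·1 = -180
  Y**3 ↦ 1·1·729·1 = 729
  -2*Y**2*Z ↦ -2·1·81·1 = -162
  Y*Z**2 ↦ 1·1·9·1 = 9
  3*Z**3 ↦ 3·1·1·1 = 3
Sum: F(10, 9, 1) = (-3000) + (900) + (2430) + (-180) + (729) + (-162) + (9) + (3) = 729.
Reducing mod 11: 729 ≡ 3 (mod 11).
Since F(a, b, c) ≡ 3 ≠ 0 (mod 11), P does NOT lie on the curve.


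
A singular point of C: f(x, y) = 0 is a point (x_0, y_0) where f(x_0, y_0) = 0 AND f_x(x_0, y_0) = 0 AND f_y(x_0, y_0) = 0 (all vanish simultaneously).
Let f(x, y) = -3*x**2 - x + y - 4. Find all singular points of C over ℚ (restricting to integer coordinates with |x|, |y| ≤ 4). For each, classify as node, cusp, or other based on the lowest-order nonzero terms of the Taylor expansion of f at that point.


No singular points in the scanned grid; C is smooth there.

Compute partial derivatives:
  f_x = -6*x - 1.
  f_y = 1.
f_y = 1 is a nonzero constant, so f_y never vanishes: no point (x, y) can satisfy f = f_x = f_y = 0. In particular no (x, y) ∈ {−4, ..., 4}² is singular; the curve is smooth.


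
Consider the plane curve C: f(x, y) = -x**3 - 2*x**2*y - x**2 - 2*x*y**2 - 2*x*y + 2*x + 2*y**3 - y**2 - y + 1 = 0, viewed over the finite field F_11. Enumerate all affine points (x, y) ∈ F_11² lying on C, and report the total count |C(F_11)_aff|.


Affine F_11-points: {(0, 2), (2, 4), (4, 6), (5, 1), (5, 9), (7, 5), (9, 8), (10, 9)}; count = 8.

For each of the 121 pairs (x, y) ∈ F_11², evaluate f(x, y) mod 11. Record the zeros.
  x = 0: [0↦1, 1↦1, 2↦0, 3↦10, 4↦10, 5↦1, 6↦6, 7↦4, 8↦7, 9↦5, 10↦10]  zeros at y ∈ {2}
  x = 1: [0↦1, 1↦6, 2↦6, 3↦2, 4↦6, 5↦8, 6↦9, 7↦10, 8↦1, 9↦5, 10↦1]  zeros at y ∈ ∅
  x = 2: [0↦4, 1↦10, 2↦7, 3↦7, 4↦0, 5↦9, 6↦2, 7↦2, 8↦10, 9↦5, 10↦10]  zeros at y ∈ {4}
  x = 3: [0↦4, 1↦7, 2↦8, 3↦8, 4↦8, 5↦9, 6↦1, 7↦7, 8↦6, 9↦10, 10↦9]  zeros at y ∈ ∅
  x = 4: [0↦6, 1↦2, 2↦3, 3↦10, 4↦2, 5↦2, 6↦0, 7↦8, 8↦5, 9↦3, 10↦3]  zeros at y ∈ {6}
  x = 5: [0↦4, 1↦0, 2↦8, 3↦7, 4↦9, 5↦4, 6↦4, 7↦10, 8↦1, 9↦0, 10↦8]  zeros at y ∈ {1, 9}
  x = 6: [0↦3, 1↦6, 2↦6, 3↦4, 4↦1, 5↦9, 6↦7, 7↦7, 8↦10, 9↦6, 10↦7]  zeros at y ∈ ∅
  x = 7: [0↦8, 1↦3, 2↦2, 3↦6, 4↦5, 5↦0, 6↦3, 7↦4, 8↦4, 9↦4, 10↦5]  zeros at y ∈ {5}
  x = 8: [0↦2, 1↦7, 2↦1, 3↦7, 4↦4, 5↦4, 6↦8, 7↦6, 8↦10, 9↦10, 10↦7]  zeros at y ∈ ∅
  x = 9: [0↦1, 1↦1, 2↦8, 3↦1, 4↦3, 5↦4, 6↦5, 7↦7, 8↦0, 9↦7, 10↦7]  zeros at y ∈ {8}
  x = 10: [0↦10, 1↦1, 2↦6, 3↦4, 4↦7, 5↦5, 6↦10, 7↦1, 8↦1, 9↦0, 10↦10]  zeros at y ∈ {9}
Collecting zeros: affine points = {(0, 2), (2, 4), (4, 6), (5, 1), (5, 9), (7, 5), (9, 8), (10, 9)}.
Total count |C(F_11)_aff| = 8.


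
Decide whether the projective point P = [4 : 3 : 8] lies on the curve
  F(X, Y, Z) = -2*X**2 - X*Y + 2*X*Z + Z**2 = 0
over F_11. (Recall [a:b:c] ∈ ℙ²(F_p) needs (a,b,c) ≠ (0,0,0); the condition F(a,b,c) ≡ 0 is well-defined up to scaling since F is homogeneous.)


F(4,3,8) ≡ 7 (mod 11); P is NOT on the curve.

Evaluate F(4, 3, 8) term-by-term (mod 11).
  -2*X**2 ↦ -2·16·1·1 = -32
  -X*Y ↦ -1·4·3·1 = -12
  2*X*Z ↦ 2·4·1·8 = 64
  Z**2 ↦ 1·1·1·64 = 64
Sum: F(4, 3, 8) = (-32) + (-12) + (64) + (64) = 84.
Reducing mod 11: 84 ≡ 7 (mod 11).
Since F(a, b, c) ≡ 7 ≠ 0 (mod 11), P does NOT lie on the curve.


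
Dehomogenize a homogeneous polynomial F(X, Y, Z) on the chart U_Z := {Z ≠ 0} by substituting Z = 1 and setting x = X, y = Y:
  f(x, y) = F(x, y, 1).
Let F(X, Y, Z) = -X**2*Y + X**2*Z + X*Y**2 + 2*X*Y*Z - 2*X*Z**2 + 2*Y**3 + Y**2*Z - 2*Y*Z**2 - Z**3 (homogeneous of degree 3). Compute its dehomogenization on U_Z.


f(x, y) = -x**2*y + x**2 + x*y**2 + 2*x*y - 2*x + 2*y**3 + y**2 - 2*y - 1

On U_Z we set Z = 1. Each monomial c·X^i·Y^j·Z^k in F becomes c·x^i·y^j·1^k = c·x^i·y^j.
Substituting Z = 1: F(X, Y, 1) = -x**2*y + x**2 + x*y**2 + 2*x*y - 2*x + 2*y**3 + y**2 - 2*y - 1.
Note: deg(f) ≤ deg(F) = 3; strict inequality happens when F is divisible by Z (lost terms).


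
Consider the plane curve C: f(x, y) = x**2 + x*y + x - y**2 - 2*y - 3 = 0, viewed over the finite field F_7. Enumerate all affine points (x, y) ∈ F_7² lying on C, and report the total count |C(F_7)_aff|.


Affine F_7-points: {(1, 2), (1, 4), (3, 2), (3, 6), (4, 3), (4, 6), (6, 1), (6, 3)}; count = 8.

For each of the 49 pairs (x, y) ∈ F_7², evaluate f(x, y) mod 7. Record the zeros.
  x = 0: [0↦4, 1↦1, 2↦3, 3↦3, 4↦1, 5↦4, 6↦5]  zeros at y ∈ ∅
  x = 1: [0↦6, 1↦4, 2↦0, 3↦1, 4↦0, 5↦4, 6↦6]  zeros at y ∈ {2, 4}
  x = 2: [0↦3, 1↦2, 2↦6, 3↦1, 4↦1, 5↦6, 6↦2]  zeros at y ∈ ∅
  x = 3: [0↦2, 1↦2, 2↦0, 3↦3, 4↦4, 5↦3, 6↦0]  zeros at y ∈ {2, 6}
  x = 4: [0↦3, 1↦4, 2↦3, 3↦0, 4↦2, 5↦2, 6↦0]  zeros at y ∈ {3, 6}
  x = 5: [0↦6, 1↦1, 2↦1, 3↦6, 4↦2, 5↦3, 6↦2]  zeros at y ∈ ∅
  x = 6: [0↦4, 1↦0, 2↦1, 3↦0, 4↦4, 5↦6, 6↦6]  zeros at y ∈ {1, 3}
Collecting zeros: affine points = {(1, 2), (1, 4), (3, 2), (3, 6), (4, 3), (4, 6), (6, 1), (6, 3)}.
Total count |C(F_7)_aff| = 8.


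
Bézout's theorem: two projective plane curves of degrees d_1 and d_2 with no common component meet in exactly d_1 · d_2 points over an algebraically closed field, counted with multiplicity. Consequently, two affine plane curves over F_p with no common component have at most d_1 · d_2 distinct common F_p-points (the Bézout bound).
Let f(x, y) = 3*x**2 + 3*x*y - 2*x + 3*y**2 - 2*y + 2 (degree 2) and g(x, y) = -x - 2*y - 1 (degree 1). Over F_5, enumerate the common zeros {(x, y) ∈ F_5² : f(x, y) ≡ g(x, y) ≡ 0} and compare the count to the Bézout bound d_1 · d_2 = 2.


Common zeros: {(0, 2), (1, 4)}; count = 2; Bézout bound = 2.

deg(f) = 2, deg(g) = 1, so Bézout bound = 2.
Scan x ∈ F_5. For each x, list the y ∈ F_5 with f(x, y) ≡ 0 and those with g(x, y) ≡ 0 (mod 5); the common zeros in that column are the intersection.
  x = 0: f ≡ 0 at y ∈ {2}; g ≡ 0 at y ∈ {2}; common: {2}.
  x = 1: f ≡ 0 at y ∈ {4}; g ≡ 0 at y ∈ {4}; common: {4}.
  x = 2: f ≡ 0 at y ∈ {0, 2}; g ≡ 0 at y ∈ {1}; common: ∅.
  x = 3: f ≡ 0 at y ∈ ∅; g ≡ 0 at y ∈ {3}; common: ∅.
  x = 4: f ≡ 0 at y ∈ {1, 4}; g ≡ 0 at y ∈ {0}; common: ∅.
Collecting: common zeros = {(0, 2), (1, 4)}, so the count is 2.
Comparison with the Bézout bound: 2 ≤ 2 = deg(f)·deg(g), as expected for curves with no common component (the bound is attained).


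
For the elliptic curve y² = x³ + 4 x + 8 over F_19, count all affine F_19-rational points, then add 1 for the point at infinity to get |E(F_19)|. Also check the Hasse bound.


Affine points = {(2, 9), (2, 10), (3, 3), (3, 16), (5, 1), (5, 18), (6, 1), (6, 18), (8, 1), (8, 18), (12, 6), (12, 13), (15, 2), (15, 17), (16, 8), (16, 11), (17, 7), (17, 12)}; affine count = 18; |E(F_19)| = 19.

Discriminant check: Δ ∝ 4a³ + 27b² = 4·4³ + 27·8² = 4·64 + 27·64 ≡ 8 (mod 19). Nonzero ⇒ E is nonsingular.
For each x ∈ F_19, compute rhs = x³ + 4·x + 8 mod 19, then count y ∈ F_19 with y² ≡ rhs.
  x = 0: rhs = 8, matching y values: none (0 points).
  x = 1: rhs = 13, matching y values: none (0 points).
  x = 2: rhs = 5, matching y values: 9, 10 (2 points).
  x = 3: rhs = 9, matching y values: 3, 16 (2 points).
  x = 4: rhs = 12, matching y values: none (0 points).
  x = 5: rhs = 1, matching y values: 1, 18 (2 points).
  x = 6: rhs = 1, matching y values: 1, 18 (2 points).
  x = 7: rhs = 18, matching y values: none (0 points).
  x = 8: rhs = 1, matching y values: 1, 18 (2 points).
  x = 9: rhs = 13, matching y values: none (0 points).
  x = 10: rhs = 3, matching y values: none (0 points).
  x = 11: rhs = 15, matching y values: none (0 points).
  x = 12: rhs = 17, matching y values: 6, 13 (2 points).
  x = 13: rhs = 15, matching y values: none (0 points).
  x = 14: rhs = 15, matching y values: none (0 points).
  x = 15: rhs = 4, matching y values: 2, 17 (2 points).
  x = 16: rhs = 7, matching y values: 8, 11 (2 points).
  x = 17: rhs = 11, matching y values: 7, 12 (2 points).
  x = 18: rhs = 3, matching y values: none (0 points).
Total affine count: 18.
Full point count |E(F_19)| = 18 + 1 = 19.
Hasse bound: |19 − (19+1)| = |-1| = 1 ≤ 2√19 ≈ 8.7178 ✓.


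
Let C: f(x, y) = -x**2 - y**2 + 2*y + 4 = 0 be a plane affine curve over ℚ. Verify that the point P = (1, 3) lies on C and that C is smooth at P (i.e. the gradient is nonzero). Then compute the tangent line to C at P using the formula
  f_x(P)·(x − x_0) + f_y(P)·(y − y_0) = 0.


Tangent line at P: -2*x - 4*y + 14 = 0.

Step 1: f(1, 3) = 0, so P lies on C.
Step 2: partial derivatives
  f_x(x, y) = -2*x, f_y(x, y) = 2 - 2*y.
  f_x(P) = -2, f_y(P) = -4 (gradient nonzero, so P is smooth).
Step 3: tangent line at P: -2·(x − 1) + -4·(y − 3) = 0.
Expanding: -2*x - 4*y + 14 = 0.


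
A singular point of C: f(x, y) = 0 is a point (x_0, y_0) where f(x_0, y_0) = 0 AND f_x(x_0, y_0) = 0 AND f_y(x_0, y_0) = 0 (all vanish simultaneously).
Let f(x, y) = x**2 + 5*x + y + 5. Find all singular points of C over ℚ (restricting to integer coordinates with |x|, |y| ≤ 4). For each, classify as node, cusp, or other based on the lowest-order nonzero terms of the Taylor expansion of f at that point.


No singular points in the scanned grid; C is smooth there.

Compute partial derivatives:
  f_x = 2*x + 5.
  f_y = 1.
f_y = 1 is a nonzero constant, so f_y never vanishes: no point (x, y) can satisfy f = f_x = f_y = 0. In particular no (x, y) ∈ {−4, ..., 4}² is singular; the curve is smooth.


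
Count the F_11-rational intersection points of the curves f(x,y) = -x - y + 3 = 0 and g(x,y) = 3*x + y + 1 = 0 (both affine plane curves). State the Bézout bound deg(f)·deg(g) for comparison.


Common zeros: {(9, 5)}; count = 1; Bézout bound = 1.

deg(f) = 1, deg(g) = 1, so Bézout bound = 1.
Scan x ∈ F_11. For each x, list the y ∈ F_11 with f(x, y) ≡ 0 and those with g(x, y) ≡ 0 (mod 11); the common zeros in that column are the intersection.
  x = 0: f ≡ 0 at y ∈ {3}; g ≡ 0 at y ∈ {10}; common: ∅.
  x = 1: f ≡ 0 at y ∈ {2}; g ≡ 0 at y ∈ {7}; common: ∅.
  x = 2: f ≡ 0 at y ∈ {1}; g ≡ 0 at y ∈ {4}; common: ∅.
  x = 3: f ≡ 0 at y ∈ {0}; g ≡ 0 at y ∈ {1}; common: ∅.
  x = 4: f ≡ 0 at y ∈ {10}; g ≡ 0 at y ∈ {9}; common: ∅.
  x = 5: f ≡ 0 at y ∈ {9}; g ≡ 0 at y ∈ {6}; common: ∅.
  x = 6: f ≡ 0 at y ∈ {8}; g ≡ 0 at y ∈ {3}; common: ∅.
  x = 7: f ≡ 0 at y ∈ {7}; g ≡ 0 at y ∈ {0}; common: ∅.
  x = 8: f ≡ 0 at y ∈ {6}; g ≡ 0 at y ∈ {8}; common: ∅.
  x = 9: f ≡ 0 at y ∈ {5}; g ≡ 0 at y ∈ {5}; common: {5}.
  x = 10: f ≡ 0 at y ∈ {4}; g ≡ 0 at y ∈ {2}; common: ∅.
Collecting: common zeros = {(9, 5)}, so the count is 1.
Comparison with the Bézout bound: 1 ≤ 1 = deg(f)·deg(g), as expected for curves with no common component (the bound is attained).


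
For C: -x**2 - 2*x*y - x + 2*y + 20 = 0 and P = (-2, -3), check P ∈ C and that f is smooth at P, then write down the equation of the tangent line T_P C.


Tangent line at P: 9*x + 6*y + 36 = 0.

Step 1: f(-2, -3) = 0, so P lies on C.
Step 2: partial derivatives
  f_x(x, y) = -2*x - 2*y - 1, f_y(x, y) = 2 - 2*x.
  f_x(P) = 9, f_y(P) = 6 (gradient nonzero, so P is smooth).
Step 3: tangent line at P: 9·(x − -2) + 6·(y − -3) = 0.
Expanding: 9*x + 6*y + 36 = 0.


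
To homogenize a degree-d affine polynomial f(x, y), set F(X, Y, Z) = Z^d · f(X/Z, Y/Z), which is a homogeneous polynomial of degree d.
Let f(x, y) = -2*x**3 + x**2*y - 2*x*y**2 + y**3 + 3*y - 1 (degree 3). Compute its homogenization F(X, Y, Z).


F(X, Y, Z) = -2*X**3 + X**2*Y - 2*X*Y**2 + Y**3 + 3*Y*Z**2 - Z**3

deg(f) = 3.
Substitute x = X/Z, y = Y/Z into f, then multiply by Z^3.
  monomial -2·x^3·y^0 ↦ -2·X^3·Y^0·Z^0.
  monomial 1·x^2·y^1 ↦ 1·X^2·Y^1·Z^0.
  monomial -2·x^1·y^2 ↦ -2·X^1·Y^2·Z^0.
  monomial 1·x^0·y^3 ↦ 1·X^0·Y^3·Z^0.
  monomial 3·x^0·y^1 ↦ 3·X^0·Y^1·Z^2.
  monomial -1·x^0·y^0 ↦ -1·X^0·Y^0·Z^3.
Collecting: F(X, Y, Z) = -2*X**3 + X**2*Y - 2*X*Y**2 + Y**3 + 3*Y*Z**2 - Z**3.


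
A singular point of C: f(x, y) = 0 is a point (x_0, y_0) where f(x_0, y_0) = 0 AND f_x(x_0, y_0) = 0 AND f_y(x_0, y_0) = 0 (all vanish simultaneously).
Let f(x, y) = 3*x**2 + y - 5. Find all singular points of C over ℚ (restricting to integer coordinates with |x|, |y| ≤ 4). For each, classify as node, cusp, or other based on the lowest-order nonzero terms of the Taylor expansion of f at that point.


No singular points in the scanned grid; C is smooth there.

Compute partial derivatives:
  f_x = 6*x.
  f_y = 1.
f_y = 1 is a nonzero constant, so f_y never vanishes: no point (x, y) can satisfy f = f_x = f_y = 0. In particular no (x, y) ∈ {−4, ..., 4}² is singular; the curve is smooth.


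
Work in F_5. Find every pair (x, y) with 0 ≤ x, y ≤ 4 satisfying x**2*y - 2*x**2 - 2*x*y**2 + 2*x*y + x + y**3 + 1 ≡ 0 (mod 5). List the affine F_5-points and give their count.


Affine F_5-points: {(0, 4), (1, 0), (2, 0), (2, 1), (2, 3), (3, 2), (4, 1), (4, 3), (4, 4)}; count = 9.

For each of the 25 pairs (x, y) ∈ F_5², evaluate f(x, y) mod 5. Record the zeros.
  x = 0: [0↦1, 1↦2, 2↦4, 3↦3, 4↦0]  zeros at y ∈ {4}
  x = 1: [0↦0, 1↦2, 2↦1, 3↦3, 4↦4]  zeros at y ∈ {0}
  x = 2: [0↦0, 1↦0, 2↦3, 3↦0, 4↦2]  zeros at y ∈ {0, 1, 3}
  x = 3: [0↦1, 1↦1, 2↦0, 3↦4, 4↦4]  zeros at y ∈ {2}
  x = 4: [0↦3, 1↦0, 2↦2, 3↦0, 4↦0]  zeros at y ∈ {1, 3, 4}
Collecting zeros: affine points = {(0, 4), (1, 0), (2, 0), (2, 1), (2, 3), (3, 2), (4, 1), (4, 3), (4, 4)}.
Total count |C(F_5)_aff| = 9.


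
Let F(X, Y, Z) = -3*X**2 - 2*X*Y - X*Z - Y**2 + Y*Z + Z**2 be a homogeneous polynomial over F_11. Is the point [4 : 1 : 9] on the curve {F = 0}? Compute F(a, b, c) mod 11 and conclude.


F(4,1,9) ≡ 8 (mod 11); P is NOT on the curve.

Evaluate F(4, 1, 9) term-by-term (mod 11).
  -3*X**2 ↦ -3·16·1·1 = -48
  -2*X*Y ↦ -2·4·1·1 = -8
  -X*Z ↦ -1·4·1·9 = -36
  -Y**2 ↦ -1·1·1·1 = -1
  Y*Z ↦ 1·1·1·9 = 9
  Z**2 ↦ 1·1·1·81 = 81
Sum: F(4, 1, 9) = (-48) + (-8) + (-36) + (-1) + (9) + (81) = -3.
Reducing mod 11: -3 ≡ 8 (mod 11).
Since F(a, b, c) ≡ 8 ≠ 0 (mod 11), P does NOT lie on the curve.


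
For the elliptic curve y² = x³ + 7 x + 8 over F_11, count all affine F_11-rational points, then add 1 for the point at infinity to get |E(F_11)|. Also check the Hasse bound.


Affine points = {(1, 4), (1, 7), (3, 1), (3, 10), (4, 1), (4, 10), (5, 5), (5, 6), (7, 2), (7, 9), (8, 2), (8, 9), (10, 0)}; affine count = 13; |E(F_11)| = 14.

Discriminant check: Δ ∝ 4a³ + 27b² = 4·7³ + 27·8² = 4·343 + 27·64 ≡ 9 (mod 11). Nonzero ⇒ E is nonsingular.
For each x ∈ F_11, compute rhs = x³ + 7·x + 8 mod 11, then count y ∈ F_11 with y² ≡ rhs.
  x = 0: rhs = 8, matching y values: none (0 points).
  x = 1: rhs = 5, matching y values: 4, 7 (2 points).
  x = 2: rhs = 8, matching y values: none (0 points).
  x = 3: rhs = 1, matching y values: 1, 10 (2 points).
  x = 4: rhs = 1, matching y values: 1, 10 (2 points).
  x = 5: rhs = 3, matching y values: 5, 6 (2 points).
  x = 6: rhs = 2, matching y values: none (0 points).
  x = 7: rhs = 4, matching y values: 2, 9 (2 points).
  x = 8: rhs = 4, matching y values: 2, 9 (2 points).
  x = 9: rhs = 8, matching y values: none (0 points).
  x = 10: rhs = 0, matching y values: 0 (1 points).
Total affine count: 13.
Full point count |E(F_11)| = 13 + 1 = 14.
Hasse bound: |14 − (11+1)| = |2| = 2 ≤ 2√11 ≈ 6.6332 ✓.


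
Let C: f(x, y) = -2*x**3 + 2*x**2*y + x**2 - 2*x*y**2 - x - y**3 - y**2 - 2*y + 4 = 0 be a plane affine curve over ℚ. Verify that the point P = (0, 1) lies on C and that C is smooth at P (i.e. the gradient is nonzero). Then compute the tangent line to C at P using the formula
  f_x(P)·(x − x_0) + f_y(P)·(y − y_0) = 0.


Tangent line at P: -3*x - 7*y + 7 = 0.

Step 1: f(0, 1) = 0, so P lies on C.
Step 2: partial derivatives
  f_x(x, y) = -6*x**2 + 4*x*y + 2*x - 2*y**2 - 1, f_y(x, y) = 2*x**2 - 4*x*y - 3*y**2 - 2*y - 2.
  f_x(P) = -3, f_y(P) = -7 (gradient nonzero, so P is smooth).
Step 3: tangent line at P: -3·(x − 0) + -7·(y − 1) = 0.
Expanding: -3*x - 7*y + 7 = 0.


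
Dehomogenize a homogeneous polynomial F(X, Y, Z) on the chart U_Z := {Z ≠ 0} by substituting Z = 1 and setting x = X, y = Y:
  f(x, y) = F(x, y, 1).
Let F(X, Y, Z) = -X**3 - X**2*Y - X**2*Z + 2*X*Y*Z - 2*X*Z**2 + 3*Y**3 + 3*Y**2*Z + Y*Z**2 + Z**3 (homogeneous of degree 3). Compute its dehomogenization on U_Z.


f(x, y) = -x**3 - x**2*y - x**2 + 2*x*y - 2*x + 3*y**3 + 3*y**2 + y + 1

On U_Z we set Z = 1. Each monomial c·X^i·Y^j·Z^k in F becomes c·x^i·y^j·1^k = c·x^i·y^j.
Substituting Z = 1: F(X, Y, 1) = -x**3 - x**2*y - x**2 + 2*x*y - 2*x + 3*y**3 + 3*y**2 + y + 1.
Note: deg(f) ≤ deg(F) = 3; strict inequality happens when F is divisible by Z (lost terms).


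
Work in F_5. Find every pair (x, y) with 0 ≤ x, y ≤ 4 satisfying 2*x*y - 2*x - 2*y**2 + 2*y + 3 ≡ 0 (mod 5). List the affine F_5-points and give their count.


Affine F_5-points: {(1, 3), (1, 4), (3, 2), (4, 0)}; count = 4.

For each of the 25 pairs (x, y) ∈ F_5², evaluate f(x, y) mod 5. Record the zeros.
  x = 0: [0↦3, 1↦3, 2↦4, 3↦1, 4↦4]  zeros at y ∈ ∅
  x = 1: [0↦1, 1↦3, 2↦1, 3↦0, 4↦0]  zeros at y ∈ {3, 4}
  x = 2: [0↦4, 1↦3, 2↦3, 3↦4, 4↦1]  zeros at y ∈ ∅
  x = 3: [0↦2, 1↦3, 2↦0, 3↦3, 4↦2]  zeros at y ∈ {2}
  x = 4: [0↦0, 1↦3, 2↦2, 3↦2, 4↦3]  zeros at y ∈ {0}
Collecting zeros: affine points = {(1, 3), (1, 4), (3, 2), (4, 0)}.
Total count |C(F_5)_aff| = 4.


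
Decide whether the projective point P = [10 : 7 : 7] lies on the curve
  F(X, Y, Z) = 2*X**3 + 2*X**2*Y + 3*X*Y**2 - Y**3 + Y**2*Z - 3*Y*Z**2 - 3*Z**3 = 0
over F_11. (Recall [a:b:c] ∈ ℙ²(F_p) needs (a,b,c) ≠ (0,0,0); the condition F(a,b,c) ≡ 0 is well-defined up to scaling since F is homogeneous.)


F(10,7,7) ≡ 7 (mod 11); P is NOT on the curve.

Evaluate F(10, 7, 7) term-by-term (mod 11).
  2*X**3 ↦ 2·1000·1·1 = 2000
  2*X**2*Y ↦ 2·100·7·1 = 1400
  3*X*Y**2 ↦ 3·10·49·1 = 1470
  -Y**3 ↦ -1·1·343·1 = -343
  Y**2*Z ↦ 1·1·49·7 = 343
  -3*Y*Z**2 ↦ -3·1·7·49 = -1029
  -3*Z**3 ↦ -3·1·1·343 = -1029
Sum: F(10, 7, 7) = (2000) + (1400) + (1470) + (-343) + (343) + (-1029) + (-1029) = 2812.
Reducing mod 11: 2812 ≡ 7 (mod 11).
Since F(a, b, c) ≡ 7 ≠ 0 (mod 11), P does NOT lie on the curve.


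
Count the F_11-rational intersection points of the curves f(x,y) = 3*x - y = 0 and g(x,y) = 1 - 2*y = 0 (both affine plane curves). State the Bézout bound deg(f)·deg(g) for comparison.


Common zeros: {(2, 6)}; count = 1; Bézout bound = 1.

deg(f) = 1, deg(g) = 1, so Bézout bound = 1.
Scan x ∈ F_11. For each x, list the y ∈ F_11 with f(x, y) ≡ 0 and those with g(x, y) ≡ 0 (mod 11); the common zeros in that column are the intersection.
  x = 0: f ≡ 0 at y ∈ {0}; g ≡ 0 at y ∈ {6}; common: ∅.
  x = 1: f ≡ 0 at y ∈ {3}; g ≡ 0 at y ∈ {6}; common: ∅.
  x = 2: f ≡ 0 at y ∈ {6}; g ≡ 0 at y ∈ {6}; common: {6}.
  x = 3: f ≡ 0 at y ∈ {9}; g ≡ 0 at y ∈ {6}; common: ∅.
  x = 4: f ≡ 0 at y ∈ {1}; g ≡ 0 at y ∈ {6}; common: ∅.
  x = 5: f ≡ 0 at y ∈ {4}; g ≡ 0 at y ∈ {6}; common: ∅.
  x = 6: f ≡ 0 at y ∈ {7}; g ≡ 0 at y ∈ {6}; common: ∅.
  x = 7: f ≡ 0 at y ∈ {10}; g ≡ 0 at y ∈ {6}; common: ∅.
  x = 8: f ≡ 0 at y ∈ {2}; g ≡ 0 at y ∈ {6}; common: ∅.
  x = 9: f ≡ 0 at y ∈ {5}; g ≡ 0 at y ∈ {6}; common: ∅.
  x = 10: f ≡ 0 at y ∈ {8}; g ≡ 0 at y ∈ {6}; common: ∅.
Collecting: common zeros = {(2, 6)}, so the count is 1.
Comparison with the Bézout bound: 1 ≤ 1 = deg(f)·deg(g), as expected for curves with no common component (the bound is attained).


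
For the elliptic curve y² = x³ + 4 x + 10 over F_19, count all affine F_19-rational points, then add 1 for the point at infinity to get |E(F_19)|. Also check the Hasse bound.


Affine points = {(2, 8), (2, 11), (3, 7), (3, 12), (7, 1), (7, 18), (10, 9), (10, 10), (11, 6), (11, 13), (12, 0), (13, 6), (13, 13), (14, 6), (14, 13), (15, 5), (15, 14), (16, 3), (16, 16), (18, 9), (18, 10)}; affine count = 21; |E(F_19)| = 22.

Discriminant check: Δ ∝ 4a³ + 27b² = 4·4³ + 27·10² = 4·64 + 27·100 ≡ 11 (mod 19). Nonzero ⇒ E is nonsingular.
For each x ∈ F_19, compute rhs = x³ + 4·x + 10 mod 19, then count y ∈ F_19 with y² ≡ rhs.
  x = 0: rhs = 10, matching y values: none (0 points).
  x = 1: rhs = 15, matching y values: none (0 points).
  x = 2: rhs = 7, matching y values: 8, 11 (2 points).
  x = 3: rhs = 11, matching y values: 7, 12 (2 points).
  x = 4: rhs = 14, matching y values: none (0 points).
  x = 5: rhs = 3, matching y values: none (0 points).
  x = 6: rhs = 3, matching y values: none (0 points).
  x = 7: rhs = 1, matching y values: 1, 18 (2 points).
  x = 8: rhs = 3, matching y values: none (0 points).
  x = 9: rhs = 15, matching y values: none (0 points).
  x = 10: rhs = 5, matching y values: 9, 10 (2 points).
  x = 11: rhs = 17, matching y values: 6, 13 (2 points).
  x = 12: rhs = 0, matching y values: 0 (1 points).
  x = 13: rhs = 17, matching y values: 6, 13 (2 points).
  x = 14: rhs = 17, matching y values: 6, 13 (2 points).
  x = 15: rhs = 6, matching y values: 5, 14 (2 points).
  x = 16: rhs = 9, matching y values: 3, 16 (2 points).
  x = 17: rhs = 13, matching y values: none (0 points).
  x = 18: rhs = 5, matching y values: 9, 10 (2 points).
Total affine count: 21.
Full point count |E(F_19)| = 21 + 1 = 22.
Hasse bound: |22 − (19+1)| = |2| = 2 ≤ 2√19 ≈ 8.7178 ✓.


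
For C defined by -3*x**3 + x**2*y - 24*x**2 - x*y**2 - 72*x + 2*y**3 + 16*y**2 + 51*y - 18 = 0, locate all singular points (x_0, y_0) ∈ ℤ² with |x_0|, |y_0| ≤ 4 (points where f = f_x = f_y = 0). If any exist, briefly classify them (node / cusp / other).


Singular points: {(-3, -3)}; classification: cusp.

Compute partial derivatives:
  f_x = -9*x**2 + 2*x*y - 48*x - y**2 - 72.
  f_y = x**2 - 2*x*y + 6*y**2 + 32*y + 51.
Scan x_0 ∈ {−4, ..., 4}. For each x_0, f_y(x_0, y) is a polynomial in y; find its integer roots y ∈ {−4, ..., 4}, then test f_x and f at those candidates.
  x = -4: f_y(-4, y) = 6*y**2 + 40*y + 67; no integer root y with |y| ≤ 4.
  x = -3: f_y(-3, y) = 6*y**2 + 38*y + 60; vanishes at y ∈ {-3}. (-3, -3): f_x = 0, f = 0 — SINGULAR.
  x = -2: f_y(-2, y) = 6*y**2 + 36*y + 55; no integer root y with |y| ≤ 4.
  x = -1: f_y(-1, y) = 6*y**2 + 34*y + 52; no integer root y with |y| ≤ 4.
  x = 0: f_y(0, y) = 6*y**2 + 32*y + 51; no integer root y with |y| ≤ 4.
  x = 1: f_y(1, y) = 6*y**2 + 30*y + 52; no integer root y with |y| ≤ 4.
  x = 2: f_y(2, y) = 6*y**2 + 28*y + 55; no integer root y with |y| ≤ 4.
  x = 3: f_y(3, y) = 6*y**2 + 26*y + 60; no integer root y with |y| ≤ 4.
  x = 4: f_y(4, y) = 6*y**2 + 24*y + 67; no integer root y with |y| ≤ 4.
Only singular point on the grid: (-3, -3).
Classify: substitute x = -3 + u, y = -3 + v and expand: f = -3*u**3 + u**2*v - u*v**2 + 2*v**3 + v**2.
No constant or linear terms (consistent with a singular point). Quadratic part: v**2. Cubic part: -3*u**3 + u**2*v - u*v**2 + 2*v**3.
The quadratic part v**2 is a perfect square, so there is a single (double) tangent line v = 0, i.e. y = -3. Restricting the cubic part to that line (v = 0) leaves -3*u**3 ≠ 0, so f is not divisible by v and the branch is v² ≈ 3*u**3 to lowest order — this is a cusp.
Classification: cusp.


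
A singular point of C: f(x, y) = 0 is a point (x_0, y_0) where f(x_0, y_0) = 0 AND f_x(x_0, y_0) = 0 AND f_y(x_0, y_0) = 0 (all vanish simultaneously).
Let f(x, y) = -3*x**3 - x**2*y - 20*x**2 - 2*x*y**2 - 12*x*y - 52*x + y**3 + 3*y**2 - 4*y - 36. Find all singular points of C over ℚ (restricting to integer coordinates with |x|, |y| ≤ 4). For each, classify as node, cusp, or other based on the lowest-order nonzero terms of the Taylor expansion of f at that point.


Singular points: {(-2, -2)}; classification: cusp.

Compute partial derivatives:
  f_x = -9*x**2 - 2*x*y - 40*x - 2*y**2 - 12*y - 52.
  f_y = -x**2 - 4*x*y - 12*x + 3*y**2 + 6*y - 4.
Scan x_0 ∈ {−4, ..., 4}. For each x_0, f_y(x_0, y) is a polynomial in y; find its integer roots y ∈ {−4, ..., 4}, then test f_x and f at those candidates.
  x = -4: f_y(-4, y) = 3*y**2 + 22*y + 28; no integer root y with |y| ≤ 4.
  x = -3: f_y(-3, y) = 3*y**2 + 18*y + 23; no integer root y with |y| ≤ 4.
  x = -2: f_y(-2, y) = 3*y**2 + 14*y + 16; vanishes at y ∈ {-2}. (-2, -2): f_x = 0, f = 0 — SINGULAR.
  x = -1: f_y(-1, y) = 3*y**2 + 10*y + 7; vanishes at y ∈ {-1}. (-1, -1): f_x = -13 ≠ 0.
  x = 0: f_y(0, y) = 3*y**2 + 6*y - 4; no integer root y with |y| ≤ 4.
  x = 1: f_y(1, y) = 3*y**2 + 2*y - 17; no integer root y with |y| ≤ 4.
  x = 2: f_y(2, y) = 3*y**2 - 2*y - 32; no integer root y with |y| ≤ 4.
  x = 3: f_y(3, y) = 3*y**2 - 6*y - 49; no integer root y with |y| ≤ 4.
  x = 4: f_y(4, y) = 3*y**2 - 10*y - 68; no integer root y with |y| ≤ 4.
Only singular point on the grid: (-2, -2).
Classify: substitute x = -2 + u, y = -2 + v and expand: f = -3*u**3 - u**2*v - 2*u*v**2 + v**3 + v**2.
No constant or linear terms (consistent with a singular point). Quadratic part: v**2. Cubic part: -3*u**3 - u**2*v - 2*u*v**2 + v**3.
The quadratic part v**2 is a perfect square, so there is a single (double) tangent line v = 0, i.e. y = -2. Restricting the cubic part to that line (v = 0) leaves -3*u**3 ≠ 0, so f is not divisible by v and the branch is v² ≈ 3*u**3 to lowest order — this is a cusp.
Classification: cusp.


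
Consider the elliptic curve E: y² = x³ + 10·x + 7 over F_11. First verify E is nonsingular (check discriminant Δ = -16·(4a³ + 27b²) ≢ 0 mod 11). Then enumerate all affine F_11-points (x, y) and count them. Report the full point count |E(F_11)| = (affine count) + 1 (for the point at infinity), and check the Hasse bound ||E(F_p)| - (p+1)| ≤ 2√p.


Affine points = {(3, 3), (3, 8), (4, 1), (4, 10), (8, 4), (8, 7), (9, 1), (9, 10)}; affine count = 8; |E(F_11)| = 9.

Discriminant check: Δ ∝ 4a³ + 27b² = 4·10³ + 27·7² = 4·1000 + 27·49 ≡ 10 (mod 11). Nonzero ⇒ E is nonsingular.
For each x ∈ F_11, compute rhs = x³ + 10·x + 7 mod 11, then count y ∈ F_11 with y² ≡ rhs.
  x = 0: rhs = 7, matching y values: none (0 points).
  x = 1: rhs = 7, matching y values: none (0 points).
  x = 2: rhs = 2, matching y values: none (0 points).
  x = 3: rhs = 9, matching y values: 3, 8 (2 points).
  x = 4: rhs = 1, matching y values: 1, 10 (2 points).
  x = 5: rhs = 6, matching y values: none (0 points).
  x = 6: rhs = 8, matching y values: none (0 points).
  x = 7: rhs = 2, matching y values: none (0 points).
  x = 8: rhs = 5, matching y values: 4, 7 (2 points).
  x = 9: rhs = 1, matching y values: 1, 10 (2 points).
  x = 10: rhs = 7, matching y values: none (0 points).
Total affine count: 8.
Full point count |E(F_11)| = 8 + 1 = 9.
Hasse bound: |9 − (11+1)| = |-3| = 3 ≤ 2√11 ≈ 6.6332 ✓.


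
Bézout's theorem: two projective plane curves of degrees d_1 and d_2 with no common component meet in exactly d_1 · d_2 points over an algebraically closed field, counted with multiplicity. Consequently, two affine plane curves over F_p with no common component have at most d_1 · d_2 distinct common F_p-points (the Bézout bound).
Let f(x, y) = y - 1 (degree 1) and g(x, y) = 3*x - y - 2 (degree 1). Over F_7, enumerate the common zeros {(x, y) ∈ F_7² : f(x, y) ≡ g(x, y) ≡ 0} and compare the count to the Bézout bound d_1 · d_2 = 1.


Common zeros: {(1, 1)}; count = 1; Bézout bound = 1.

deg(f) = 1, deg(g) = 1, so Bézout bound = 1.
Scan x ∈ F_7. For each x, list the y ∈ F_7 with f(x, y) ≡ 0 and those with g(x, y) ≡ 0 (mod 7); the common zeros in that column are the intersection.
  x = 0: f ≡ 0 at y ∈ {1}; g ≡ 0 at y ∈ {5}; common: ∅.
  x = 1: f ≡ 0 at y ∈ {1}; g ≡ 0 at y ∈ {1}; common: {1}.
  x = 2: f ≡ 0 at y ∈ {1}; g ≡ 0 at y ∈ {4}; common: ∅.
  x = 3: f ≡ 0 at y ∈ {1}; g ≡ 0 at y ∈ {0}; common: ∅.
  x = 4: f ≡ 0 at y ∈ {1}; g ≡ 0 at y ∈ {3}; common: ∅.
  x = 5: f ≡ 0 at y ∈ {1}; g ≡ 0 at y ∈ {6}; common: ∅.
  x = 6: f ≡ 0 at y ∈ {1}; g ≡ 0 at y ∈ {2}; common: ∅.
Collecting: common zeros = {(1, 1)}, so the count is 1.
Comparison with the Bézout bound: 1 ≤ 1 = deg(f)·deg(g), as expected for curves with no common component (the bound is attained).


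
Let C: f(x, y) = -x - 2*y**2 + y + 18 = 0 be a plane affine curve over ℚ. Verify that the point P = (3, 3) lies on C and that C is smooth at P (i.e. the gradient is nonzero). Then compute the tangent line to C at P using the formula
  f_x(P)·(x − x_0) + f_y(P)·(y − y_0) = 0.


Tangent line at P: -x - 11*y + 36 = 0.

Step 1: f(3, 3) = 0, so P lies on C.
Step 2: partial derivatives
  f_x(x, y) = -1, f_y(x, y) = 1 - 4*y.
  f_x(P) = -1, f_y(P) = -11 (gradient nonzero, so P is smooth).
Step 3: tangent line at P: -1·(x − 3) + -11·(y − 3) = 0.
Expanding: -x - 11*y + 36 = 0.


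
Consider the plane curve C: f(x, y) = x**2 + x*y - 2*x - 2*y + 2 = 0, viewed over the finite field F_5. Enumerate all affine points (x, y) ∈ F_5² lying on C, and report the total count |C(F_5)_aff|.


Affine F_5-points: {(0, 1), (1, 1), (3, 0), (4, 0)}; count = 4.

For each of the 25 pairs (x, y) ∈ F_5², evaluate f(x, y) mod 5. Record the zeros.
  x = 0: [0↦2, 1↦0, 2↦3, 3↦1, 4↦4]  zeros at y ∈ {1}
  x = 1: [0↦1, 1↦0, 2↦4, 3↦3, 4↦2]  zeros at y ∈ {1}
  x = 2: [0↦2, 1↦2, 2↦2, 3↦2, 4↦2]  zeros at y ∈ ∅
  x = 3: [0↦0, 1↦1, 2↦2, 3↦3, 4↦4]  zeros at y ∈ {0}
  x = 4: [0↦0, 1↦2, 2↦4, 3↦1, 4↦3]  zeros at y ∈ {0}
Collecting zeros: affine points = {(0, 1), (1, 1), (3, 0), (4, 0)}.
Total count |C(F_5)_aff| = 4.


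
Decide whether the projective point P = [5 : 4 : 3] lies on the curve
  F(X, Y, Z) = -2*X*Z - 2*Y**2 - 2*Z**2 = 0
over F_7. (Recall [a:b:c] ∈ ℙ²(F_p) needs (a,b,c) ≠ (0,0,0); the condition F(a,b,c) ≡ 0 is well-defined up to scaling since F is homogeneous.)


F(5,4,3) ≡ 4 (mod 7); P is NOT on the curve.

Evaluate F(5, 4, 3) term-by-term (mod 7).
  -2*X*Z ↦ -2·5·1·3 = -30
  -2*Y**2 ↦ -2·1·16·1 = -32
  -2*Z**2 ↦ -2·1·1·9 = -18
Sum: F(5, 4, 3) = (-30) + (-32) + (-18) = -80.
Reducing mod 7: -80 ≡ 4 (mod 7).
Since F(a, b, c) ≡ 4 ≠ 0 (mod 7), P does NOT lie on the curve.


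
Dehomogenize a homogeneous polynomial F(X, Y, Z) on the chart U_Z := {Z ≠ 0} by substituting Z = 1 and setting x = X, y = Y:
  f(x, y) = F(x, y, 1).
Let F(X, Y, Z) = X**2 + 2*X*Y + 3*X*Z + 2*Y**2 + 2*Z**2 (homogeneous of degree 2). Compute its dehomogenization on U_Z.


f(x, y) = x**2 + 2*x*y + 3*x + 2*y**2 + 2

On U_Z we set Z = 1. Each monomial c·X^i·Y^j·Z^k in F becomes c·x^i·y^j·1^k = c·x^i·y^j.
Substituting Z = 1: F(X, Y, 1) = x**2 + 2*x*y + 3*x + 2*y**2 + 2.
Note: deg(f) ≤ deg(F) = 2; strict inequality happens when F is divisible by Z (lost terms).


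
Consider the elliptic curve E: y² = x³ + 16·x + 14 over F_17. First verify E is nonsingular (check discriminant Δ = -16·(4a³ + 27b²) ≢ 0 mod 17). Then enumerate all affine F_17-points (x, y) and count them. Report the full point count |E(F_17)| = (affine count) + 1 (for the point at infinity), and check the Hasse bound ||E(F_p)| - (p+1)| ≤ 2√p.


Affine points = {(3, 2), (3, 15), (5, 7), (5, 10), (8, 5), (8, 12), (10, 1), (10, 16), (11, 5), (11, 12), (12, 8), (12, 9), (15, 5), (15, 12)}; affine count = 14; |E(F_17)| = 15.

Discriminant check: Δ ∝ 4a³ + 27b² = 4·16³ + 27·14² = 4·4096 + 27·196 ≡ 1 (mod 17). Nonzero ⇒ E is nonsingular.
For each x ∈ F_17, compute rhs = x³ + 16·x + 14 mod 17, then count y ∈ F_17 with y² ≡ rhs.
  x = 0: rhs = 14, matching y values: none (0 points).
  x = 1: rhs = 14, matching y values: none (0 points).
  x = 2: rhs = 3, matching y values: none (0 points).
  x = 3: rhs = 4, matching y values: 2, 15 (2 points).
  x = 4: rhs = 6, matching y values: none (0 points).
  x = 5: rhs = 15, matching y values: 7, 10 (2 points).
  x = 6: rhs = 3, matching y values: none (0 points).
  x = 7: rhs = 10, matching y values: none (0 points).
  x = 8: rhs = 8, matching y values: 5, 12 (2 points).
  x = 9: rhs = 3, matching y values: none (0 points).
  x = 10: rhs = 1, matching y values: 1, 16 (2 points).
  x = 11: rhs = 8, matching y values: 5, 12 (2 points).
  x = 12: rhs = 13, matching y values: 8, 9 (2 points).
  x = 13: rhs = 5, matching y values: none (0 points).
  x = 14: rhs = 7, matching y values: none (0 points).
  x = 15: rhs = 8, matching y values: 5, 12 (2 points).
  x = 16: rhs = 14, matching y values: none (0 points).
Total affine count: 14.
Full point count |E(F_17)| = 14 + 1 = 15.
Hasse bound: |15 − (17+1)| = |-3| = 3 ≤ 2√17 ≈ 8.2462 ✓.


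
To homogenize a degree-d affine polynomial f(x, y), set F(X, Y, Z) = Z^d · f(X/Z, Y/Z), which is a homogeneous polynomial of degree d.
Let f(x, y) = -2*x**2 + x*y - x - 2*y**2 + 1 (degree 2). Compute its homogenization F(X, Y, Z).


F(X, Y, Z) = -2*X**2 + X*Y - X*Z - 2*Y**2 + Z**2

deg(f) = 2.
Substitute x = X/Z, y = Y/Z into f, then multiply by Z^2.
  monomial -2·x^2·y^0 ↦ -2·X^2·Y^0·Z^0.
  monomial 1·x^1·y^1 ↦ 1·X^1·Y^1·Z^0.
  monomial -1·x^1·y^0 ↦ -1·X^1·Y^0·Z^1.
  monomial -2·x^0·y^2 ↦ -2·X^0·Y^2·Z^0.
  monomial 1·x^0·y^0 ↦ 1·X^0·Y^0·Z^2.
Collecting: F(X, Y, Z) = -2*X**2 + X*Y - X*Z - 2*Y**2 + Z**2.
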